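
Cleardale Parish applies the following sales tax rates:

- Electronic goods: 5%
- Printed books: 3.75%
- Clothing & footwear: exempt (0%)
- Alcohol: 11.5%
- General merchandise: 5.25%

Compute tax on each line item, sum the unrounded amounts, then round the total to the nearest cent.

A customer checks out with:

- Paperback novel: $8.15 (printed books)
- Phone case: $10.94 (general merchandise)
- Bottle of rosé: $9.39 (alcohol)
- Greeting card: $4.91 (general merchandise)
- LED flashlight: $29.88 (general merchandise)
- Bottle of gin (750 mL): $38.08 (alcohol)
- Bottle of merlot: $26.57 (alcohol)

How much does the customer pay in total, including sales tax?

Paperback novel $8.15: printed books → 3.75% → $0.305625
Phone case $10.94: general merchandise → 5.25% → $0.57435
Bottle of rosé $9.39: alcohol → 11.5% → $1.07985
Greeting card $4.91: general merchandise → 5.25% → $0.257775
LED flashlight $29.88: general merchandise → 5.25% → $1.5687
Bottle of gin (750 mL) $38.08: alcohol → 11.5% → $4.3792
Bottle of merlot $26.57: alcohol → 11.5% → $3.05555
Subtotal = $127.92; unrounded tax = $11.22105 → $11.22; total due = $139.14

$139.14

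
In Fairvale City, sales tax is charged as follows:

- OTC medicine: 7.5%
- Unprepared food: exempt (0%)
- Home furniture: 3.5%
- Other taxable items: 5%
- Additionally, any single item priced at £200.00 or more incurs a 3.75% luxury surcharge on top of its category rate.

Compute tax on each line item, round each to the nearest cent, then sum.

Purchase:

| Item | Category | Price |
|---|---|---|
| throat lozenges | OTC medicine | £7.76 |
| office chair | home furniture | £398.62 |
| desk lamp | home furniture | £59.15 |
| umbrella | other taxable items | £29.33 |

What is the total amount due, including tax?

Throat lozenges £7.76: OTC medicine → 7.5% → £0.58
Office chair £398.62: home furniture → 3.5% + 3.75% surcharge = 7.25% → £28.90
Desk lamp £59.15: home furniture → 3.5% → £2.07
Umbrella £29.33: other taxable items → 5% → £1.47
Subtotal = £494.86; tax = £33.02; total due = £527.88

£527.88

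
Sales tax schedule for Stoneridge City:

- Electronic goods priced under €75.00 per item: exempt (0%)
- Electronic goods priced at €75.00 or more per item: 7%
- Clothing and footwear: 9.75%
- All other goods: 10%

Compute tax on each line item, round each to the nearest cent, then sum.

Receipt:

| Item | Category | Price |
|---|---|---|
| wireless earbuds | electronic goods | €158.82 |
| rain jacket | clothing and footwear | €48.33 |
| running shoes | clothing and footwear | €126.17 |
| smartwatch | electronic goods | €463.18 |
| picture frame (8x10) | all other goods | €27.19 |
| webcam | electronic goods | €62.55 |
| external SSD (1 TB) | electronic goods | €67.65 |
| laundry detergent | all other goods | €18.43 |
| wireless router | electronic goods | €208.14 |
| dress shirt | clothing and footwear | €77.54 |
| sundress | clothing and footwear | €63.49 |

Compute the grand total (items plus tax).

€1414.92

Wireless earbuds €158.82: electronic goods, €75.00 or more → 7% → €11.12
Rain jacket €48.33: clothing and footwear → 9.75% → €4.71
Running shoes €126.17: clothing and footwear → 9.75% → €12.30
Smartwatch €463.18: electronic goods, €75.00 or more → 7% → €32.42
Picture frame (8x10) €27.19: all other goods → 10% → €2.72
Webcam €62.55: electronic goods, under €75.00 → 0% → €0.00
External SSD (1 TB) €67.65: electronic goods, under €75.00 → 0% → €0.00
Laundry detergent €18.43: all other goods → 10% → €1.84
Wireless router €208.14: electronic goods, €75.00 or more → 7% → €14.57
Dress shirt €77.54: clothing and footwear → 9.75% → €7.56
Sundress €63.49: clothing and footwear → 9.75% → €6.19
Subtotal = €1321.49; tax = €93.43; total due = €1414.92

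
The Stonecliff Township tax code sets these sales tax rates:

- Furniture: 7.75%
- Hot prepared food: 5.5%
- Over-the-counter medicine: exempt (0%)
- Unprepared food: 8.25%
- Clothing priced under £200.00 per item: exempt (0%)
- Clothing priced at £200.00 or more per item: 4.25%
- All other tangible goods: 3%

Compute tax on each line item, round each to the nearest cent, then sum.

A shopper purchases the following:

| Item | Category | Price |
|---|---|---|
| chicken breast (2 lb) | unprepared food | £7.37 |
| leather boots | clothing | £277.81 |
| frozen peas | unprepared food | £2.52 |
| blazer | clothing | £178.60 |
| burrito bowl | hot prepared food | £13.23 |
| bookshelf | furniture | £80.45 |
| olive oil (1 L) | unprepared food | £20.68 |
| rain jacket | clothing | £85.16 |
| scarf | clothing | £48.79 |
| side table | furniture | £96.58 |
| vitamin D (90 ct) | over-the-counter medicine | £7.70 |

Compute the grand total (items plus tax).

£847.67

Chicken breast (2 lb) £7.37: unprepared food → 8.25% → £0.61
Leather boots £277.81: clothing, £200.00 or more → 4.25% → £11.81
Frozen peas £2.52: unprepared food → 8.25% → £0.21
Blazer £178.60: clothing, under £200.00 → 0% → £0.00
Burrito bowl £13.23: hot prepared food → 5.5% → £0.73
Bookshelf £80.45: furniture → 7.75% → £6.23
Olive oil (1 L) £20.68: unprepared food → 8.25% → £1.71
Rain jacket £85.16: clothing, under £200.00 → 0% → £0.00
Scarf £48.79: clothing, under £200.00 → 0% → £0.00
Side table £96.58: furniture → 7.75% → £7.48
Vitamin D (90 ct) £7.70: over-the-counter medicine → 0% → £0.00
Subtotal = £818.89; tax = £28.78; total due = £847.67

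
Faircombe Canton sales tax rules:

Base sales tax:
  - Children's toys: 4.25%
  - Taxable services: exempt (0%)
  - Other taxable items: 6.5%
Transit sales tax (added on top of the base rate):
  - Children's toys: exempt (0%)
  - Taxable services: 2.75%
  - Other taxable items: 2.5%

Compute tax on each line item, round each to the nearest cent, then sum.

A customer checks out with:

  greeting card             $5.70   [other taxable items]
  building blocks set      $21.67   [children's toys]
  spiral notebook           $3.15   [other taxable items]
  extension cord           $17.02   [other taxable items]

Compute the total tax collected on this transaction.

Greeting card $5.70: other taxable items → 6.5% + 2.5% transit = 9% → $0.51
Building blocks set $21.67: children's toys → 4.25% + 0% transit = 4.25% → $0.92
Spiral notebook $3.15: other taxable items → 6.5% + 2.5% transit = 9% → $0.28
Extension cord $17.02: other taxable items → 6.5% + 2.5% transit = 9% → $1.53
Total tax = $0.51 + $0.92 + $0.28 + $1.53 = $3.24

$3.24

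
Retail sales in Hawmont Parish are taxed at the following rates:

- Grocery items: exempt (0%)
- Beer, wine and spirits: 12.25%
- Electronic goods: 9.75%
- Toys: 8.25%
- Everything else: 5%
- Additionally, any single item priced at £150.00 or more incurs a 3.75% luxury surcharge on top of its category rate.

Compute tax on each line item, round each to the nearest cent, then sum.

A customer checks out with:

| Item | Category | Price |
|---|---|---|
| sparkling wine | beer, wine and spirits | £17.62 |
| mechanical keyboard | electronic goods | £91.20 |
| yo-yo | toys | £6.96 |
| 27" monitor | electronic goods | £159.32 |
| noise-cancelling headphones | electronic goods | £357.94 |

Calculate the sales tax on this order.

Sparkling wine £17.62: beer, wine and spirits → 12.25% → £2.16
Mechanical keyboard £91.20: electronic goods → 9.75% → £8.89
Yo-yo £6.96: toys → 8.25% → £0.57
27" monitor £159.32: electronic goods → 9.75% + 3.75% surcharge = 13.5% → £21.51
Noise-cancelling headphones £357.94: electronic goods → 9.75% + 3.75% surcharge = 13.5% → £48.32
Total tax = £2.16 + £8.89 + £0.57 + £21.51 + £48.32 = £81.45

£81.45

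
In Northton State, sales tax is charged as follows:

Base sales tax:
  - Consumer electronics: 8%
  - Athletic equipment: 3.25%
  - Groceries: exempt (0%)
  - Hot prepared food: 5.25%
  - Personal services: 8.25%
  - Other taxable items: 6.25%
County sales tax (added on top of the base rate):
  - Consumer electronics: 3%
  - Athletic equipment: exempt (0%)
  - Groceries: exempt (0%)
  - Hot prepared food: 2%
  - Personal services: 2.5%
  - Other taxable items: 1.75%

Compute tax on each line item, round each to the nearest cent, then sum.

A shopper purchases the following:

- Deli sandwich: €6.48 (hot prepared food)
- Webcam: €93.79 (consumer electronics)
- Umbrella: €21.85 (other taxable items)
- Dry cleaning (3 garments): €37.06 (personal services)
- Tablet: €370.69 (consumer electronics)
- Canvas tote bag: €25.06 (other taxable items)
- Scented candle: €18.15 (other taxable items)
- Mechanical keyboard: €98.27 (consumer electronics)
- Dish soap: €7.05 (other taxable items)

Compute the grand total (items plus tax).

€750.52

Deli sandwich €6.48: hot prepared food → 5.25% + 2% county = 7.25% → €0.47
Webcam €93.79: consumer electronics → 8% + 3% county = 11% → €10.32
Umbrella €21.85: other taxable items → 6.25% + 1.75% county = 8% → €1.75
Dry cleaning (3 garments) €37.06: personal services → 8.25% + 2.5% county = 10.75% → €3.98
Tablet €370.69: consumer electronics → 8% + 3% county = 11% → €40.78
Canvas tote bag €25.06: other taxable items → 6.25% + 1.75% county = 8% → €2.00
Scented candle €18.15: other taxable items → 6.25% + 1.75% county = 8% → €1.45
Mechanical keyboard €98.27: consumer electronics → 8% + 3% county = 11% → €10.81
Dish soap €7.05: other taxable items → 6.25% + 1.75% county = 8% → €0.56
Subtotal = €678.40; tax = €72.12; total due = €750.52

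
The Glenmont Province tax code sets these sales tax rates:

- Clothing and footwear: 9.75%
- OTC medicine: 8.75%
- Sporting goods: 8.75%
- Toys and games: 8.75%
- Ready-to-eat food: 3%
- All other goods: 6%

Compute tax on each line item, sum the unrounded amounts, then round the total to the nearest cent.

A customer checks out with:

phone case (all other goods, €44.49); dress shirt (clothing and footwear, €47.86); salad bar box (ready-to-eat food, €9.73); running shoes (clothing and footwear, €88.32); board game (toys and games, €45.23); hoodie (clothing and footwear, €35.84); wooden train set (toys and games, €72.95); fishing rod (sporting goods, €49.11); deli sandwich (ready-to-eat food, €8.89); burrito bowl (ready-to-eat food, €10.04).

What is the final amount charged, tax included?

Phone case €44.49: all other goods → 6% → €2.6694
Dress shirt €47.86: clothing and footwear → 9.75% → €4.66635
Salad bar box €9.73: ready-to-eat food → 3% → €0.2919
Running shoes €88.32: clothing and footwear → 9.75% → €8.6112
Board game €45.23: toys and games → 8.75% → €3.957625
Hoodie €35.84: clothing and footwear → 9.75% → €3.4944
Wooden train set €72.95: toys and games → 8.75% → €6.383125
Fishing rod €49.11: sporting goods → 8.75% → €4.297125
Deli sandwich €8.89: ready-to-eat food → 3% → €0.2667
Burrito bowl €10.04: ready-to-eat food → 3% → €0.3012
Subtotal = €412.46; unrounded tax = €34.939025 → €34.94; total due = €447.40

€447.40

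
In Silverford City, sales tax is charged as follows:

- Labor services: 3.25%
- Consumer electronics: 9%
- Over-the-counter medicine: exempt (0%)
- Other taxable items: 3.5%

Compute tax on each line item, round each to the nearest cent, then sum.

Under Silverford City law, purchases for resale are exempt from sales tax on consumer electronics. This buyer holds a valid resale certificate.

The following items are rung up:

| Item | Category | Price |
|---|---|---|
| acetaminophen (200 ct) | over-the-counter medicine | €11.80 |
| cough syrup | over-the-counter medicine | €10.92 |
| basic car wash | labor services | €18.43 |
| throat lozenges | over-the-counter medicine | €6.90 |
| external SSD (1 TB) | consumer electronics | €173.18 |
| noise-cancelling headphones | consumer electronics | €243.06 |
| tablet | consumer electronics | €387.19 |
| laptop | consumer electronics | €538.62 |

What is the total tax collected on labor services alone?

€0.60

Basic car wash €18.43: labor services → 3.25% → €0.60
Tax on labor services = €0.60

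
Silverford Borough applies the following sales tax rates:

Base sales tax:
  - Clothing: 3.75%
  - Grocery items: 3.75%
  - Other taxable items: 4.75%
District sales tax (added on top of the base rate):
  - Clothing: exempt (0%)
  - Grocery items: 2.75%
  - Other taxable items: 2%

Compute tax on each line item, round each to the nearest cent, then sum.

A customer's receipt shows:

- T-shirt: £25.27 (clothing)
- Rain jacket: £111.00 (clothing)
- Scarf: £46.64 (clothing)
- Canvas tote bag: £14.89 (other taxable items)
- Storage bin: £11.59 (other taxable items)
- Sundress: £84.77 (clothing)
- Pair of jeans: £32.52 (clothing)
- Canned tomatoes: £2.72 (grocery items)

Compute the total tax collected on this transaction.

T-shirt £25.27: clothing → 3.75% + 0% district = 3.75% → £0.95
Rain jacket £111.00: clothing → 3.75% + 0% district = 3.75% → £4.16
Scarf £46.64: clothing → 3.75% + 0% district = 3.75% → £1.75
Canvas tote bag £14.89: other taxable items → 4.75% + 2% district = 6.75% → £1.01
Storage bin £11.59: other taxable items → 4.75% + 2% district = 6.75% → £0.78
Sundress £84.77: clothing → 3.75% + 0% district = 3.75% → £3.18
Pair of jeans £32.52: clothing → 3.75% + 0% district = 3.75% → £1.22
Canned tomatoes £2.72: grocery items → 3.75% + 2.75% district = 6.5% → £0.18
Total tax = £0.95 + £4.16 + £1.75 + £1.01 + £0.78 + £3.18 + £1.22 + £0.18 = £13.23

£13.23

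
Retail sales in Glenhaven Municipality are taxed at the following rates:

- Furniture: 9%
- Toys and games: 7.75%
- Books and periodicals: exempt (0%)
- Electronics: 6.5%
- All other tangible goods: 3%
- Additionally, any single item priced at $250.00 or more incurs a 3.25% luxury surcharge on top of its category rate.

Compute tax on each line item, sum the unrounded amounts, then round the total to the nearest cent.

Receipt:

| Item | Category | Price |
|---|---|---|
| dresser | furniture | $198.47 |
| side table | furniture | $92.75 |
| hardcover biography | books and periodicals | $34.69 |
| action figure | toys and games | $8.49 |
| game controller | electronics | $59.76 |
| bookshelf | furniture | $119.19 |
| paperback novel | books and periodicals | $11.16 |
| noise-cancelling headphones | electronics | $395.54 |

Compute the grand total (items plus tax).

Dresser $198.47: furniture → 9% → $17.8623
Side table $92.75: furniture → 9% → $8.3475
Hardcover biography $34.69: books and periodicals → 0% → $0.00
Action figure $8.49: toys and games → 7.75% → $0.657975
Game controller $59.76: electronics → 6.5% → $3.8844
Bookshelf $119.19: furniture → 9% → $10.7271
Paperback novel $11.16: books and periodicals → 0% → $0.00
Noise-cancelling headphones $395.54: electronics → 6.5% + 3.25% surcharge = 9.75% → $38.56515
Subtotal = $920.05; unrounded tax = $80.044425 → $80.04; total due = $1000.09

$1000.09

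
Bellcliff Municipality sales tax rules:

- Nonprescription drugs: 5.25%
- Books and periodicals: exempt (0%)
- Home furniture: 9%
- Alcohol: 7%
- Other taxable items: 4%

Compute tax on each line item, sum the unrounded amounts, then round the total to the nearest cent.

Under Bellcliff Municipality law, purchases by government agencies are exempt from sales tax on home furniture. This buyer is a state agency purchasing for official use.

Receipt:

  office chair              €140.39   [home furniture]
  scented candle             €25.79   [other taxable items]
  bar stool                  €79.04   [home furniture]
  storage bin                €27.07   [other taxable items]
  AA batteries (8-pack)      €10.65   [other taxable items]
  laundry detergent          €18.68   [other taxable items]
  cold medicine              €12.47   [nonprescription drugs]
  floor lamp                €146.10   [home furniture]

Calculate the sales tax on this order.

€3.94

Office chair €140.39: home furniture, buyer-exempt → 0% → €0.00
Scented candle €25.79: other taxable items → 4% → €1.0316
Bar stool €79.04: home furniture, buyer-exempt → 0% → €0.00
Storage bin €27.07: other taxable items → 4% → €1.0828
AA batteries (8-pack) €10.65: other taxable items → 4% → €0.426
Laundry detergent €18.68: other taxable items → 4% → €0.7472
Cold medicine €12.47: nonprescription drugs → 5.25% → €0.654675
Floor lamp €146.10: home furniture, buyer-exempt → 0% → €0.00
Unrounded tax sum = €3.942275 → €3.94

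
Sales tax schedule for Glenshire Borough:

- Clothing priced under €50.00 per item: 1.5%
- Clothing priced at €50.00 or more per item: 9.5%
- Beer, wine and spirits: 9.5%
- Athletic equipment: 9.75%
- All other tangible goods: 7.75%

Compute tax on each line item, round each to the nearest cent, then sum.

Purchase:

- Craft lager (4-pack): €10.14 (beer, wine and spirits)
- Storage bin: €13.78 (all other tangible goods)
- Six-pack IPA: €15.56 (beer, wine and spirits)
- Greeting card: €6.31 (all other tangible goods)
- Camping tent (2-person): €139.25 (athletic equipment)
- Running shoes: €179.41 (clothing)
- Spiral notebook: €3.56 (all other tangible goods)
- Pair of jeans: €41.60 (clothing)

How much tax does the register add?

Craft lager (4-pack) €10.14: beer, wine and spirits → 9.5% → €0.96
Storage bin €13.78: all other tangible goods → 7.75% → €1.07
Six-pack IPA €15.56: beer, wine and spirits → 9.5% → €1.48
Greeting card €6.31: all other tangible goods → 7.75% → €0.49
Camping tent (2-person) €139.25: athletic equipment → 9.75% → €13.58
Running shoes €179.41: clothing, €50.00 or more → 9.5% → €17.04
Spiral notebook €3.56: all other tangible goods → 7.75% → €0.28
Pair of jeans €41.60: clothing, under €50.00 → 1.5% → €0.62
Total tax = €0.96 + €1.07 + €1.48 + €0.49 + €13.58 + €17.04 + €0.28 + €0.62 = €35.52

€35.52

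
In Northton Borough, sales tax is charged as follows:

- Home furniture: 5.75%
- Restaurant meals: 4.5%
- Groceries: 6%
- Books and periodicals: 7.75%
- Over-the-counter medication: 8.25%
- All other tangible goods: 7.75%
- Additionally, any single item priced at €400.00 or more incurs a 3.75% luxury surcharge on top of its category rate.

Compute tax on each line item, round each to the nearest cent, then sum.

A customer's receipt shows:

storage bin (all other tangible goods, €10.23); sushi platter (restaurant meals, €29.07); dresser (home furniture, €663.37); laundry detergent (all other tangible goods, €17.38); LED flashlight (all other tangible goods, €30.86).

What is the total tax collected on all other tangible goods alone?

€4.53

Storage bin €10.23: all other tangible goods → 7.75% → €0.79
Laundry detergent €17.38: all other tangible goods → 7.75% → €1.35
LED flashlight €30.86: all other tangible goods → 7.75% → €2.39
Tax on all other tangible goods = €0.79 + €1.35 + €2.39 = €4.53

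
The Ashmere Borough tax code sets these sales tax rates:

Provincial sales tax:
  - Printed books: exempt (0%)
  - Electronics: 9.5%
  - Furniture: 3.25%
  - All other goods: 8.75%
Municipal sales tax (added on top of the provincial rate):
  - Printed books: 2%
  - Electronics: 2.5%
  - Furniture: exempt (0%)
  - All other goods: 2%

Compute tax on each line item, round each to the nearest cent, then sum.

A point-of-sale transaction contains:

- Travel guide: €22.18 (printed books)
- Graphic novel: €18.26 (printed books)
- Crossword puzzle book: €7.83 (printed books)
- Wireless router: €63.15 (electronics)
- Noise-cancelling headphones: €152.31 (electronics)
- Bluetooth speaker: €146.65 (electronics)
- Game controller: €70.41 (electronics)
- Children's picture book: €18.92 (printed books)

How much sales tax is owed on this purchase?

Travel guide €22.18: printed books → 0% + 2% municipal = 2% → €0.44
Graphic novel €18.26: printed books → 0% + 2% municipal = 2% → €0.37
Crossword puzzle book €7.83: printed books → 0% + 2% municipal = 2% → €0.16
Wireless router €63.15: electronics → 9.5% + 2.5% municipal = 12% → €7.58
Noise-cancelling headphones €152.31: electronics → 9.5% + 2.5% municipal = 12% → €18.28
Bluetooth speaker €146.65: electronics → 9.5% + 2.5% municipal = 12% → €17.60
Game controller €70.41: electronics → 9.5% + 2.5% municipal = 12% → €8.45
Children's picture book €18.92: printed books → 0% + 2% municipal = 2% → €0.38
Total tax = €0.44 + €0.37 + €0.16 + €7.58 + €18.28 + €17.60 + €8.45 + €0.38 = €53.26

€53.26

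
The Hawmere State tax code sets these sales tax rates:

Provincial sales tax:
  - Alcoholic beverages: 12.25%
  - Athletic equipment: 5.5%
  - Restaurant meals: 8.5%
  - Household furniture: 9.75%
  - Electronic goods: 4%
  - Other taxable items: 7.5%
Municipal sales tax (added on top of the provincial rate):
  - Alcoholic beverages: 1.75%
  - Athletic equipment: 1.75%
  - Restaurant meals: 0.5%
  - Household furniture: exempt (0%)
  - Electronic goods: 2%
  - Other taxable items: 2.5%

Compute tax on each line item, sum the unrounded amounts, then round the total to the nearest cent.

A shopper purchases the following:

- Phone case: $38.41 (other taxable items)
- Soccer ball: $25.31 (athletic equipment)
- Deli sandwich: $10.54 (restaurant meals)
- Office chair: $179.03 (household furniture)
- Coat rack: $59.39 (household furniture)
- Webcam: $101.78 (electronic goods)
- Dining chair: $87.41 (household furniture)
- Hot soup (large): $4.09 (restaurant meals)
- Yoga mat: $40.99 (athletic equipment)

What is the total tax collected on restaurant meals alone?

$1.32

Deli sandwich $10.54: restaurant meals → 8.5% + 0.5% municipal = 9% → $0.9486
Hot soup (large) $4.09: restaurant meals → 8.5% + 0.5% municipal = 9% → $0.3681
Tax on restaurant meals: unrounded sum = $1.3167 → $1.32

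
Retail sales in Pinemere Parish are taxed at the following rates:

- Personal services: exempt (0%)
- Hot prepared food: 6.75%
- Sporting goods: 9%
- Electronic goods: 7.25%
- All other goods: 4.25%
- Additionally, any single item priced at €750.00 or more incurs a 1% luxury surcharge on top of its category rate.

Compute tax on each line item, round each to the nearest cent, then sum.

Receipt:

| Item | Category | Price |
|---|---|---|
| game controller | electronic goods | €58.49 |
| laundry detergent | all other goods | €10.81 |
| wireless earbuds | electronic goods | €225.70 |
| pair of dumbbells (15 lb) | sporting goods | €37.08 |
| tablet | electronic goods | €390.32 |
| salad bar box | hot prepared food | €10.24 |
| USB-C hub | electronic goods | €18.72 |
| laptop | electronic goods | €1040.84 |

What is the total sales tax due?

Game controller €58.49: electronic goods → 7.25% → €4.24
Laundry detergent €10.81: all other goods → 4.25% → €0.46
Wireless earbuds €225.70: electronic goods → 7.25% → €16.36
Pair of dumbbells (15 lb) €37.08: sporting goods → 9% → €3.34
Tablet €390.32: electronic goods → 7.25% → €28.30
Salad bar box €10.24: hot prepared food → 6.75% → €0.69
USB-C hub €18.72: electronic goods → 7.25% → €1.36
Laptop €1040.84: electronic goods → 7.25% + 1% surcharge = 8.25% → €85.87
Total tax = €4.24 + €0.46 + €16.36 + €3.34 + €28.30 + €0.69 + €1.36 + €85.87 = €140.62

€140.62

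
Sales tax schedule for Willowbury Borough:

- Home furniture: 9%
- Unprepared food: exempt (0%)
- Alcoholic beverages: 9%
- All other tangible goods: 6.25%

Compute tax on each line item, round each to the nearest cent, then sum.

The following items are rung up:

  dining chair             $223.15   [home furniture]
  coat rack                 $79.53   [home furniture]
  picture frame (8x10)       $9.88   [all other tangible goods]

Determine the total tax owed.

Dining chair $223.15: home furniture → 9% → $20.08
Coat rack $79.53: home furniture → 9% → $7.16
Picture frame (8x10) $9.88: all other tangible goods → 6.25% → $0.62
Total tax = $20.08 + $7.16 + $0.62 = $27.86

$27.86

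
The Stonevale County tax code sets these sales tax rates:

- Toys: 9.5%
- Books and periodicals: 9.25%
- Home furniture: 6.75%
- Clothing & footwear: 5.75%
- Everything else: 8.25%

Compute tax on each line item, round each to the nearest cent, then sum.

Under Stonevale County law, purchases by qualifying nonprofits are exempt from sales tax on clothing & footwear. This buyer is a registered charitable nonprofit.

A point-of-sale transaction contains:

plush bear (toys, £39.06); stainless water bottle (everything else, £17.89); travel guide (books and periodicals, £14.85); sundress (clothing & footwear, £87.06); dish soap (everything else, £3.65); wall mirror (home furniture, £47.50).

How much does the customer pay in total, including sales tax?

Plush bear £39.06: toys → 9.5% → £3.71
Stainless water bottle £17.89: everything else → 8.25% → £1.48
Travel guide £14.85: books and periodicals → 9.25% → £1.37
Sundress £87.06: clothing & footwear, buyer-exempt → 0% → £0.00
Dish soap £3.65: everything else → 8.25% → £0.30
Wall mirror £47.50: home furniture → 6.75% → £3.21
Subtotal = £210.01; tax = £10.07; total due = £220.08

£220.08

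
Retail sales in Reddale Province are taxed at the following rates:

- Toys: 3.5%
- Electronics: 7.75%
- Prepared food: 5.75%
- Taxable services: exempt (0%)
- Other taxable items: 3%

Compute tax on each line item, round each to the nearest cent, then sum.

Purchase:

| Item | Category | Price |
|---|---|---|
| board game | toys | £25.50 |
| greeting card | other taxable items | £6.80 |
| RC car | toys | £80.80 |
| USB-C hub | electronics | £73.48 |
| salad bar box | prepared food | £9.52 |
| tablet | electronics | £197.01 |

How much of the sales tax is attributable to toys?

Board game £25.50: toys → 3.5% → £0.89
RC car £80.80: toys → 3.5% → £2.83
Tax on toys = £0.89 + £2.83 = £3.72

£3.72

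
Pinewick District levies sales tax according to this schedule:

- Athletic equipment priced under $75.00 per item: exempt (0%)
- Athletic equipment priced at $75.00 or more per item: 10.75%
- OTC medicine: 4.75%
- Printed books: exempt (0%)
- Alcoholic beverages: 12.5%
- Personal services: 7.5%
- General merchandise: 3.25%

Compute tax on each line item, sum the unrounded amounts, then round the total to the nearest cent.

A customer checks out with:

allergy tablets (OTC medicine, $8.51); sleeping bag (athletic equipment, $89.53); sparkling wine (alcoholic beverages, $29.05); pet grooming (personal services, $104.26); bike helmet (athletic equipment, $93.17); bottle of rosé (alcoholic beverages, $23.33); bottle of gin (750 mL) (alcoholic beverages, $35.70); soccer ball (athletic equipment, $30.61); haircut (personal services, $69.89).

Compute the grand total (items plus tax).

Allergy tablets $8.51: OTC medicine → 4.75% → $0.404225
Sleeping bag $89.53: athletic equipment, $75.00 or more → 10.75% → $9.624475
Sparkling wine $29.05: alcoholic beverages → 12.5% → $3.63125
Pet grooming $104.26: personal services → 7.5% → $7.8195
Bike helmet $93.17: athletic equipment, $75.00 or more → 10.75% → $10.015775
Bottle of rosé $23.33: alcoholic beverages → 12.5% → $2.91625
Bottle of gin (750 mL) $35.70: alcoholic beverages → 12.5% → $4.4625
Soccer ball $30.61: athletic equipment, under $75.00 → 0% → $0.00
Haircut $69.89: personal services → 7.5% → $5.24175
Subtotal = $484.05; unrounded tax = $44.115725 → $44.12; total due = $528.17

$528.17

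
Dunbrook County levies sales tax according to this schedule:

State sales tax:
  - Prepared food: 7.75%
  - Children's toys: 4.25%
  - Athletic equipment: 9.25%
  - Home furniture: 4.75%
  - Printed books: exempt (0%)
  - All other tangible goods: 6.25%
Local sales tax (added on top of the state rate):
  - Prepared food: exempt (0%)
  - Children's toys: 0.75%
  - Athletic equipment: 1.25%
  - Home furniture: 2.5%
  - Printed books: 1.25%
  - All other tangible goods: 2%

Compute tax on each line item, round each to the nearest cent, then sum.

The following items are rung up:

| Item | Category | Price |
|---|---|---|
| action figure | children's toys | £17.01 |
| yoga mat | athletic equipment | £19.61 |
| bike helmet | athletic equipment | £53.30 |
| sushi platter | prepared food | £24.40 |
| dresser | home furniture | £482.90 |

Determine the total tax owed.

£45.41

Action figure £17.01: children's toys → 4.25% + 0.75% local = 5% → £0.85
Yoga mat £19.61: athletic equipment → 9.25% + 1.25% local = 10.5% → £2.06
Bike helmet £53.30: athletic equipment → 9.25% + 1.25% local = 10.5% → £5.60
Sushi platter £24.40: prepared food → 7.75% + 0% local = 7.75% → £1.89
Dresser £482.90: home furniture → 4.75% + 2.5% local = 7.25% → £35.01
Total tax = £0.85 + £2.06 + £5.60 + £1.89 + £35.01 = £45.41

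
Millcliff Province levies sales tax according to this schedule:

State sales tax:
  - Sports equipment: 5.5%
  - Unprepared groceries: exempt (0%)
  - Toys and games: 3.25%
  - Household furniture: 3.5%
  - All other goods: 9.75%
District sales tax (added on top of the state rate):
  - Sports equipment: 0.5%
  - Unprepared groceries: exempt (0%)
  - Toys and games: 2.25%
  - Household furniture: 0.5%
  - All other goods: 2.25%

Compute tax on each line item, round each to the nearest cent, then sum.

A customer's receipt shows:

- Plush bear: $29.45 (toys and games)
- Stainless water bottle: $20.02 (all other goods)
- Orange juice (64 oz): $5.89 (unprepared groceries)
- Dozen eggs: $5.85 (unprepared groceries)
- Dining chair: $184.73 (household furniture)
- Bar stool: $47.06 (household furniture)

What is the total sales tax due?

$13.29

Plush bear $29.45: toys and games → 3.25% + 2.25% district = 5.5% → $1.62
Stainless water bottle $20.02: all other goods → 9.75% + 2.25% district = 12% → $2.40
Orange juice (64 oz) $5.89: unprepared groceries → 0% + 0% district = 0% → $0.00
Dozen eggs $5.85: unprepared groceries → 0% + 0% district = 0% → $0.00
Dining chair $184.73: household furniture → 3.5% + 0.5% district = 4% → $7.39
Bar stool $47.06: household furniture → 3.5% + 0.5% district = 4% → $1.88
Total tax = $1.62 + $2.40 + $7.39 + $1.88 = $13.29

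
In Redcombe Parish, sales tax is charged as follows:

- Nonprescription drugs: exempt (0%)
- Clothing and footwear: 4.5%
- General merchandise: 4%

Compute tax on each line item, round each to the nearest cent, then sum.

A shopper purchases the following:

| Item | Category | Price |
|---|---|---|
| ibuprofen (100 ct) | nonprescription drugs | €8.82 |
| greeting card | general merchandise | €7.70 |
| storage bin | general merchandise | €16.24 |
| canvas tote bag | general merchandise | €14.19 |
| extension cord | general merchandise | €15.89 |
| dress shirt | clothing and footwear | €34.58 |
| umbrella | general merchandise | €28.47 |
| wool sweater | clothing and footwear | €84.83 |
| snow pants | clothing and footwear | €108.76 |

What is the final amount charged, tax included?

€333.06

Ibuprofen (100 ct) €8.82: nonprescription drugs → 0% → €0.00
Greeting card €7.70: general merchandise → 4% → €0.31
Storage bin €16.24: general merchandise → 4% → €0.65
Canvas tote bag €14.19: general merchandise → 4% → €0.57
Extension cord €15.89: general merchandise → 4% → €0.64
Dress shirt €34.58: clothing and footwear → 4.5% → €1.56
Umbrella €28.47: general merchandise → 4% → €1.14
Wool sweater €84.83: clothing and footwear → 4.5% → €3.82
Snow pants €108.76: clothing and footwear → 4.5% → €4.89
Subtotal = €319.48; tax = €13.58; total due = €333.06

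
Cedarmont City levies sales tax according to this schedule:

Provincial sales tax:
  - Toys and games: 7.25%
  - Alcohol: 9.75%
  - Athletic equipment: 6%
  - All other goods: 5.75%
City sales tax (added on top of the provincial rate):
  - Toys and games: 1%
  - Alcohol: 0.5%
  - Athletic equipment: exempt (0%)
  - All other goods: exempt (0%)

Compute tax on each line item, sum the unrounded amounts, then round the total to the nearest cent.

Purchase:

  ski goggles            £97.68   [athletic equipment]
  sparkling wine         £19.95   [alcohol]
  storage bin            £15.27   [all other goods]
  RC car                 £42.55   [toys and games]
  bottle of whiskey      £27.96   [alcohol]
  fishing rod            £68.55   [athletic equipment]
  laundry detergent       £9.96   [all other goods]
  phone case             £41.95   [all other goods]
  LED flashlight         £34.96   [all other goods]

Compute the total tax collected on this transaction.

£24.27

Ski goggles £97.68: athletic equipment → 6% + 0% city = 6% → £5.8608
Sparkling wine £19.95: alcohol → 9.75% + 0.5% city = 10.25% → £2.044875
Storage bin £15.27: all other goods → 5.75% + 0% city = 5.75% → £0.878025
RC car £42.55: toys and games → 7.25% + 1% city = 8.25% → £3.510375
Bottle of whiskey £27.96: alcohol → 9.75% + 0.5% city = 10.25% → £2.8659
Fishing rod £68.55: athletic equipment → 6% + 0% city = 6% → £4.113
Laundry detergent £9.96: all other goods → 5.75% + 0% city = 5.75% → £0.5727
Phone case £41.95: all other goods → 5.75% + 0% city = 5.75% → £2.412125
LED flashlight £34.96: all other goods → 5.75% + 0% city = 5.75% → £2.0102
Unrounded tax sum = £24.268 → £24.27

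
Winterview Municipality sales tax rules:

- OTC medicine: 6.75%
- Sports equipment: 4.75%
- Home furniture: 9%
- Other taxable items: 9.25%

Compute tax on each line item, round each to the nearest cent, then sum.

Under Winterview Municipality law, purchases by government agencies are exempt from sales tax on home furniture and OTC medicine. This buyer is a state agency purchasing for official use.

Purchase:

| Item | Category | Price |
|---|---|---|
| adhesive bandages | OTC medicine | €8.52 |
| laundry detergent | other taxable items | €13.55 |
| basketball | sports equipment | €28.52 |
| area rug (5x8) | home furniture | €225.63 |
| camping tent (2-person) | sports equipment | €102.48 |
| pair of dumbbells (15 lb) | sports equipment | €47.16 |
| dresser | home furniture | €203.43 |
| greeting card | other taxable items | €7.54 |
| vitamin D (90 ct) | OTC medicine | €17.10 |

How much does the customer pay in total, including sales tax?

€664.34

Adhesive bandages €8.52: OTC medicine, buyer-exempt → 0% → €0.00
Laundry detergent €13.55: other taxable items → 9.25% → €1.25
Basketball €28.52: sports equipment → 4.75% → €1.35
Area rug (5x8) €225.63: home furniture, buyer-exempt → 0% → €0.00
Camping tent (2-person) €102.48: sports equipment → 4.75% → €4.87
Pair of dumbbells (15 lb) €47.16: sports equipment → 4.75% → €2.24
Dresser €203.43: home furniture, buyer-exempt → 0% → €0.00
Greeting card €7.54: other taxable items → 9.25% → €0.70
Vitamin D (90 ct) €17.10: OTC medicine, buyer-exempt → 0% → €0.00
Subtotal = €653.93; tax = €10.41; total due = €664.34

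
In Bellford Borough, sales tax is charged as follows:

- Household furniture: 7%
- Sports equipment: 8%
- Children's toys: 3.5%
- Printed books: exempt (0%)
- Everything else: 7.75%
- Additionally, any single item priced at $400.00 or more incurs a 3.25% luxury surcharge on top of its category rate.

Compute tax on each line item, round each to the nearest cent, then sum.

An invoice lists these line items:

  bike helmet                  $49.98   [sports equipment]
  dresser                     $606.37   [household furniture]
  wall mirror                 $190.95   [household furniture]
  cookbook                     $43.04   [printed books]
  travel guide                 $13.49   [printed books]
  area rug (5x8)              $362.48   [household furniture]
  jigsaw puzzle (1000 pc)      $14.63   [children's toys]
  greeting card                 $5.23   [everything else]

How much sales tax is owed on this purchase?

Bike helmet $49.98: sports equipment → 8% → $4.00
Dresser $606.37: household furniture → 7% + 3.25% surcharge = 10.25% → $62.15
Wall mirror $190.95: household furniture → 7% → $13.37
Cookbook $43.04: printed books → 0% → $0.00
Travel guide $13.49: printed books → 0% → $0.00
Area rug (5x8) $362.48: household furniture → 7% → $25.37
Jigsaw puzzle (1000 pc) $14.63: children's toys → 3.5% → $0.51
Greeting card $5.23: everything else → 7.75% → $0.41
Total tax = $4.00 + $62.15 + $13.37 + $25.37 + $0.51 + $0.41 = $105.81

$105.81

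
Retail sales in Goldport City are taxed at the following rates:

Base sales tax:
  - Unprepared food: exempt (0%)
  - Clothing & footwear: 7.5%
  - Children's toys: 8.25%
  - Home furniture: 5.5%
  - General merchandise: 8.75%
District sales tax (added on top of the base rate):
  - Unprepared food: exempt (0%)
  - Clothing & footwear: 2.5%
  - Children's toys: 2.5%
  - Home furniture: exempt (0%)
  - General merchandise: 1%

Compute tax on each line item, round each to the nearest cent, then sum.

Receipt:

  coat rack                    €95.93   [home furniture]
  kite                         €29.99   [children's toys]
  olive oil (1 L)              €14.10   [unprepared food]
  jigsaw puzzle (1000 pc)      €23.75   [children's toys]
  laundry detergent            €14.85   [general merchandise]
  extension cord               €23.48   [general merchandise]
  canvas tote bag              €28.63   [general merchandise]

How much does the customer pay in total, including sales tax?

€248.31

Coat rack €95.93: home furniture → 5.5% + 0% district = 5.5% → €5.28
Kite €29.99: children's toys → 8.25% + 2.5% district = 10.75% → €3.22
Olive oil (1 L) €14.10: unprepared food → 0% + 0% district = 0% → €0.00
Jigsaw puzzle (1000 pc) €23.75: children's toys → 8.25% + 2.5% district = 10.75% → €2.55
Laundry detergent €14.85: general merchandise → 8.75% + 1% district = 9.75% → €1.45
Extension cord €23.48: general merchandise → 8.75% + 1% district = 9.75% → €2.29
Canvas tote bag €28.63: general merchandise → 8.75% + 1% district = 9.75% → €2.79
Subtotal = €230.73; tax = €17.58; total due = €248.31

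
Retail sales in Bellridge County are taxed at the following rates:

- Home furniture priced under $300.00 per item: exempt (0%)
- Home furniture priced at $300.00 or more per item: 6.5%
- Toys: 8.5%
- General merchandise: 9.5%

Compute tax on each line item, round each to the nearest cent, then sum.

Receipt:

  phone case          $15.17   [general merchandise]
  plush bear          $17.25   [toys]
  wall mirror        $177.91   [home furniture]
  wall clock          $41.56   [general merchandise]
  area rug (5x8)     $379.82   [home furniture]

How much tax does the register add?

Phone case $15.17: general merchandise → 9.5% → $1.44
Plush bear $17.25: toys → 8.5% → $1.47
Wall mirror $177.91: home furniture, under $300.00 → 0% → $0.00
Wall clock $41.56: general merchandise → 9.5% → $3.95
Area rug (5x8) $379.82: home furniture, $300.00 or more → 6.5% → $24.69
Total tax = $1.44 + $1.47 + $3.95 + $24.69 = $31.55

$31.55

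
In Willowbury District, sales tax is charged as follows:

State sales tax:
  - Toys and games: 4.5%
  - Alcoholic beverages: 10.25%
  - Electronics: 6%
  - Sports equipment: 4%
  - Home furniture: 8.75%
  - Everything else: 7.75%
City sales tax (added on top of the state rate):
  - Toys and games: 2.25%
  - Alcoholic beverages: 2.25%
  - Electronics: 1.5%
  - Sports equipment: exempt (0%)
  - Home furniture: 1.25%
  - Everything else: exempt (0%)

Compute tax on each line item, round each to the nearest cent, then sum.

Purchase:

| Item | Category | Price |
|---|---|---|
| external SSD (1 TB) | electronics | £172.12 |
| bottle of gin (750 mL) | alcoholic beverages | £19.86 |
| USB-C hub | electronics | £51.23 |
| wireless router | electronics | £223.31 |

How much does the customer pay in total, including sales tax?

External SSD (1 TB) £172.12: electronics → 6% + 1.5% city = 7.5% → £12.91
Bottle of gin (750 mL) £19.86: alcoholic beverages → 10.25% + 2.25% city = 12.5% → £2.48
USB-C hub £51.23: electronics → 6% + 1.5% city = 7.5% → £3.84
Wireless router £223.31: electronics → 6% + 1.5% city = 7.5% → £16.75
Subtotal = £466.52; tax = £35.98; total due = £502.50

£502.50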